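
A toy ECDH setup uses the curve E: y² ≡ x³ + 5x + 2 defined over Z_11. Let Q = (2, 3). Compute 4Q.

Double-and-add on 4 = (100)₂. Start with Q = (2, 3) for the leading 1-bit.
double: tangent at (2, 3): λ = (3·2² + 5)/(2·3) ≡ 6/6. 6⁻¹ ≡ 2 (mod 11) since 6·2 = 12 ≡ 1, so λ ≡ 6·2 ≡ 1.
  x = λ² - 2 - 2 = 1 - 4 ≡ 8; y = λ·(2 - 8) - 3 ≡ 2. → (8, 2)
double: tangent at (8, 2): λ = (3·8² + 5)/(2·2) ≡ 10/4. 4⁻¹ ≡ 3 (mod 11) since 4·3 = 12 ≡ 1, so λ ≡ 10·3 ≡ 8.
  x = λ² - 8 - 8 = 64 - 16 ≡ 4; y = λ·(8 - 4) - 2 ≡ 8. → (4, 8)

(4, 8)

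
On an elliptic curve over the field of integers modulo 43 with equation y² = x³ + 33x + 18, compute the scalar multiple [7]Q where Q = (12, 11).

Repeated addition: build up to 7Q.
2Q: tangent at (12, 11): λ = (3·12² + 33)/(2·11) ≡ 35/22. 22⁻¹ ≡ 2 (mod 43) since 22·2 = 44 ≡ 1, so λ ≡ 35·2 ≡ 27.
  x = λ² - 12 - 12 = 729 - 24 ≡ 17; y = λ·(12 - 17) - 11 ≡ 26. → (17, 26)
3Q: (17, 26) + (12, 11). λ = (11 - 26)/(12 - 17) ≡ 28/38 mod 43. 38⁻¹ ≡ 17 (mod 43) since 38·17 = 646 ≡ 1, so λ ≡ 3.
  x = λ² - 17 - 12 = 9 - 29 ≡ 23; y = λ·(17 - 23) - 26 ≡ 42. → (23, 42)
4Q: (23, 42) + (12, 11). λ = (11 - 42)/(12 - 23) ≡ 12/32 mod 43. 32⁻¹ ≡ 39 (mod 43) since 32·39 = 1248 ≡ 1, so λ ≡ 38.
  x = λ² - 23 - 12 = 1444 - 35 ≡ 33; y = λ·(23 - 33) - 42 ≡ 8. → (33, 8)
5Q: (33, 8) + (12, 11). λ = (11 - 8)/(12 - 33) ≡ 3/22 mod 43. 22⁻¹ ≡ 2 (mod 43), so λ ≡ 6.
  x = λ² - 33 - 12 = 36 - 45 ≡ 34; y = λ·(33 - 34) - 8 ≡ 29. → (34, 29)
6Q: (34, 29) + (12, 11). λ = (11 - 29)/(12 - 34) ≡ 25/21 mod 43. 21⁻¹ ≡ 41 (mod 43), so λ ≡ 36.
  x = λ² - 34 - 12 = 1296 - 46 ≡ 3; y = λ·(34 - 3) - 29 ≡ 12. → (3, 12)
7Q: (3, 12) + (12, 11). λ = (11 - 12)/(12 - 3) ≡ 42/9 mod 43. 9⁻¹ ≡ 24 (mod 43) since 9·24 = 216 ≡ 1, so λ ≡ 19.
  x = λ² - 3 - 12 = 361 - 15 ≡ 2; y = λ·(3 - 2) - 12 ≡ 7. → (2, 7)

(2, 7)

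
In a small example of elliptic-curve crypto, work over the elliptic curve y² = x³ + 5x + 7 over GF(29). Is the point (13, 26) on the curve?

y² = 26² ≡ 9; x³ + 5x + 7 = 2269 ≡ 7 (mod 29). 9 ≠ 7.

no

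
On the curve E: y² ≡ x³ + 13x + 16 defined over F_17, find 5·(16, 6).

Write G = (16, 6).
Repeated addition: build up to 5G.
2G: tangent at (16, 6): λ = (3·16² + 13)/(2·6) ≡ 16/12. 12⁻¹ ≡ 10 (mod 17) since 12·10 = 120 ≡ 1, so λ ≡ 16·10 ≡ 7.
  x = λ² - 16 - 16 = 49 - 32 ≡ 0; y = λ·(16 - 0) - 6 ≡ 4. → (0, 4)
3G: (0, 4) + (16, 6). λ = (6 - 4)/(16 - 0) ≡ 2/16 mod 17. 16⁻¹ ≡ 16 (mod 17), so λ ≡ 15.
  x = λ² - 0 - 16 = 225 - 16 ≡ 5; y = λ·(0 - 5) - 4 ≡ 6. → (5, 6)
4G: (5, 6) + (16, 6). λ = (6 - 6)/(16 - 5) ≡ 0/11 mod 17. 11⁻¹ ≡ 14 (mod 17), so λ ≡ 0.
  x = λ² - 5 - 16 = 0 - 21 ≡ 13; y = λ·(5 - 13) - 6 ≡ 11. → (13, 11)
5G: (13, 11) + (16, 6). λ = (6 - 11)/(16 - 13) ≡ 12/3 mod 17. 3⁻¹ ≡ 6 (mod 17), so λ ≡ 4.
  x = λ² - 13 - 16 = 16 - 29 ≡ 4; y = λ·(13 - 4) - 11 ≡ 8. → (4, 8)

(4, 8)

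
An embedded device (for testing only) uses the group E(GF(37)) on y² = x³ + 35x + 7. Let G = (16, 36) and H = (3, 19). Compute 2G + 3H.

First 2G:
Repeated addition: build up to 2G.
2G: tangent at (16, 36): λ = (3·16² + 35)/(2·36) ≡ 26/35. 35⁻¹ ≡ 18 (mod 37) since 35·18 = 630 ≡ 1, so λ ≡ 26·18 ≡ 24.
  x = λ² - 16 - 16 = 576 - 32 ≡ 26; y = λ·(16 - 26) - 36 ≡ 20. → (26, 20)
2G = (26, 20).
Next 3H:
Repeated addition: build up to 3H.
2H: tangent at (3, 19): λ = (3·3² + 35)/(2·19) ≡ 25/1. 1⁻¹ ≡ 1 (mod 37), so λ ≡ 25·1 ≡ 25.
  x = λ² - 3 - 3 = 625 - 6 ≡ 27; y = λ·(3 - 27) - 19 ≡ 10. → (27, 10)
3H: (27, 10) + (3, 19). λ = (19 - 10)/(3 - 27) ≡ 9/13 mod 37. 13⁻¹ ≡ 20 (mod 37), so λ ≡ 32.
  x = λ² - 27 - 3 = 1024 - 30 ≡ 32; y = λ·(27 - 32) - 10 ≡ 15. → (32, 15)
3H = (32, 15).
Finally 2G + 3H:
(26, 20) + (32, 15). λ = (15 - 20)/(32 - 26) ≡ 32/6 mod 37. 6⁻¹ ≡ 31 (mod 37), so λ ≡ 30.
  x = λ² - 26 - 32 = 900 - 58 ≡ 28; y = λ·(26 - 28) - 20 ≡ 31. → (28, 31)

(28, 31)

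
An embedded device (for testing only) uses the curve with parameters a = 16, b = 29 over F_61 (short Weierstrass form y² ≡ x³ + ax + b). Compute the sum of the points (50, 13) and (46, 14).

(7, 22)

(50, 13) + (46, 14). λ = (14 - 13)/(46 - 50) ≡ 1/57 mod 61. 57⁻¹ ≡ 15 (mod 61) since 57·15 = 855 ≡ 1, so λ ≡ 15.
  x = λ² - 50 - 46 = 225 - 96 ≡ 7; y = λ·(50 - 7) - 13 ≡ 22. → (7, 22)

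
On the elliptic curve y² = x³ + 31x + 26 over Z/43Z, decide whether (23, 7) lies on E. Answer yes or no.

y² = 7² ≡ 6; x³ + 31x + 26 = 12906 ≡ 6 (mod 43). 6 = 6.

yes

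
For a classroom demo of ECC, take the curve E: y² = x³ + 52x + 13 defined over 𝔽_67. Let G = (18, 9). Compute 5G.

(4, 34)

Repeated addition: build up to 5G.
2G: tangent at (18, 9): λ = (3·18² + 52)/(2·9) ≡ 19/18. 18⁻¹ ≡ 41 (mod 67), so λ ≡ 19·41 ≡ 42.
  x = λ² - 18 - 18 = 1764 - 36 ≡ 53; y = λ·(18 - 53) - 9 ≡ 62. → (53, 62)
3G: (53, 62) + (18, 9). λ = (9 - 62)/(18 - 53) ≡ 14/32 mod 67. 32⁻¹ ≡ 44 (mod 67), so λ ≡ 13.
  x = λ² - 53 - 18 = 169 - 71 ≡ 31; y = λ·(53 - 31) - 62 ≡ 23. → (31, 23)
4G: (31, 23) + (18, 9). λ = (9 - 23)/(18 - 31) ≡ 53/54 mod 67. 54⁻¹ ≡ 36 (mod 67), so λ ≡ 32.
  x = λ² - 31 - 18 = 1024 - 49 ≡ 37; y = λ·(31 - 37) - 23 ≡ 53. → (37, 53)
5G: (37, 53) + (18, 9). λ = (9 - 53)/(18 - 37) ≡ 23/48 mod 67. 48⁻¹ ≡ 7 (mod 67) since 48·7 = 336 ≡ 1, so λ ≡ 27.
  x = λ² - 37 - 18 = 729 - 55 ≡ 4; y = λ·(37 - 4) - 53 ≡ 34. → (4, 34)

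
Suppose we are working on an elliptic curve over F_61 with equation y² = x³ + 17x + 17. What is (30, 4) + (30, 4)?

(59, 6)

tangent at (30, 4): λ = (3·30² + 17)/(2·4) ≡ 33/8. 8⁻¹ ≡ 23 (mod 61) since 8·23 = 184 ≡ 1, so λ ≡ 33·23 ≡ 27.
  x = λ² - 30 - 30 = 729 - 60 ≡ 59; y = λ·(30 - 59) - 4 ≡ 6. → (59, 6)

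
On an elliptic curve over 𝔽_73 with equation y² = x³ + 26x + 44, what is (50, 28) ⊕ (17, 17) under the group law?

(50, 28) + (17, 17). λ = (17 - 28)/(17 - 50) ≡ 62/40 mod 73. 40⁻¹ ≡ 42 (mod 73), so λ ≡ 49.
  x = λ² - 50 - 17 = 2401 - 67 ≡ 71; y = λ·(50 - 71) - 28 ≡ 38. → (71, 38)

(71, 38)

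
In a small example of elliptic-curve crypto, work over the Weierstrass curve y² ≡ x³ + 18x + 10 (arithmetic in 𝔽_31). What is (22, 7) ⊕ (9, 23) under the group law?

(5, 15)

(22, 7) + (9, 23). λ = (23 - 7)/(9 - 22) ≡ 16/18 mod 31. 18⁻¹ ≡ 19 (mod 31), so λ ≡ 25.
  x = λ² - 22 - 9 = 625 - 31 ≡ 5; y = λ·(22 - 5) - 7 ≡ 15. → (5, 15)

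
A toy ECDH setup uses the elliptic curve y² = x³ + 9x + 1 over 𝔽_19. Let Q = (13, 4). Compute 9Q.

(5, 0)

Repeated addition: build up to 9Q.
2Q: tangent at (13, 4): λ = (3·13² + 9)/(2·4) ≡ 3/8. 8⁻¹ ≡ 12 (mod 19), so λ ≡ 3·12 ≡ 17.
  x = λ² - 13 - 13 = 289 - 26 ≡ 16; y = λ·(13 - 16) - 4 ≡ 2. → (16, 2)
3Q: (16, 2) + (13, 4). λ = (4 - 2)/(13 - 16) ≡ 2/16 mod 19. 16⁻¹ ≡ 6 (mod 19), so λ ≡ 12.
  x = λ² - 16 - 13 = 144 - 29 ≡ 1; y = λ·(16 - 1) - 2 ≡ 7. → (1, 7)
4Q: (1, 7) + (13, 4). λ = (4 - 7)/(13 - 1) ≡ 16/12 mod 19. 12⁻¹ ≡ 8 (mod 19), so λ ≡ 14.
  x = λ² - 1 - 13 = 196 - 14 ≡ 11; y = λ·(1 - 11) - 7 ≡ 5. → (11, 5)
5Q: (11, 5) + (13, 4). λ = (4 - 5)/(13 - 11) ≡ 18/2 mod 19. 2⁻¹ ≡ 10 (mod 19) since 2·10 = 20 ≡ 1, so λ ≡ 9.
  x = λ² - 11 - 13 = 81 - 24 ≡ 0; y = λ·(11 - 0) - 5 ≡ 18. → (0, 18)
6Q: (0, 18) + (13, 4). λ = (4 - 18)/(13 - 0) ≡ 5/13 mod 19. 13⁻¹ ≡ 3 (mod 19), so λ ≡ 15.
  x = λ² - 0 - 13 = 225 - 13 ≡ 3; y = λ·(0 - 3) - 18 ≡ 13. → (3, 13)
7Q: (3, 13) + (13, 4). λ = (4 - 13)/(13 - 3) ≡ 10/10 mod 19. 10⁻¹ ≡ 2 (mod 19) since 10·2 = 20 ≡ 1, so λ ≡ 1.
  x = λ² - 3 - 13 = 1 - 16 ≡ 4; y = λ·(3 - 4) - 13 ≡ 5. → (4, 5)
8Q: (4, 5) + (13, 4). λ = (4 - 5)/(13 - 4) ≡ 18/9 mod 19. 9⁻¹ ≡ 17 (mod 19) since 9·17 = 153 ≡ 1, so λ ≡ 2.
  x = λ² - 4 - 13 = 4 - 17 ≡ 6; y = λ·(4 - 6) - 5 ≡ 10. → (6, 10)
9Q: (6, 10) + (13, 4). λ = (4 - 10)/(13 - 6) ≡ 13/7 mod 19. 7⁻¹ ≡ 11 (mod 19) since 7·11 = 77 ≡ 1, so λ ≡ 10.
  x = λ² - 6 - 13 = 100 - 19 ≡ 5; y = λ·(6 - 5) - 10 ≡ 0. → (5, 0)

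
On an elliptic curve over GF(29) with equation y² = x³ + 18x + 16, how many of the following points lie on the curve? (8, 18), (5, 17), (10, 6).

3

(8, 18): 18² ≡ 5, rhs ≡ 5 → on.
(5, 17): 17² ≡ 28, rhs ≡ 28 → on.
(10, 6): 6² ≡ 7, rhs ≡ 7 → on.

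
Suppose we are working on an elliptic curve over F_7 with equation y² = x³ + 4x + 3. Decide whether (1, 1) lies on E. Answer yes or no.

yes

y² = 1² ≡ 1; x³ + 4x + 3 = 8 ≡ 1 (mod 7). 1 = 1.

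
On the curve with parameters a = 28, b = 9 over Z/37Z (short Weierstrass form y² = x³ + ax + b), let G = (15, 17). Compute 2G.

(7, 20)

tangent at (15, 17): λ = (3·15² + 28)/(2·17) ≡ 0/34. 34⁻¹ ≡ 12 (mod 37), so λ ≡ 0·12 ≡ 0.
  x = λ² - 15 - 15 = 0 - 30 ≡ 7; y = λ·(15 - 7) - 17 ≡ 20. → (7, 20)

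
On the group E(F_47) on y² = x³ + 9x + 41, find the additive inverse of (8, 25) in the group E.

-(8, 25) = (8, -25 mod 47) = (8, 22).

(8, 22)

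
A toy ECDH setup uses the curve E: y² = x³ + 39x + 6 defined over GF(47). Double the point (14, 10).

tangent at (14, 10): λ = (3·14² + 39)/(2·10) ≡ 16/20. 20⁻¹ ≡ 40 (mod 47), so λ ≡ 16·40 ≡ 29.
  x = λ² - 14 - 14 = 841 - 28 ≡ 14; y = λ·(14 - 14) - 10 ≡ 37. → (14, 37)

(14, 37)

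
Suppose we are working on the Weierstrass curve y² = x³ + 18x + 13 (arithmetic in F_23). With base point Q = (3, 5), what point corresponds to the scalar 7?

(13, 11)

Double-and-add on 7 = (111)₂. Start with Q = (3, 5) for the leading 1-bit.
double: tangent at (3, 5): λ = (3·3² + 18)/(2·5) ≡ 22/10. 10⁻¹ ≡ 7 (mod 23), so λ ≡ 22·7 ≡ 16.
  x = λ² - 3 - 3 = 256 - 6 ≡ 20; y = λ·(3 - 20) - 5 ≡ 22. → (20, 22)
add Q: (20, 22) + (3, 5). λ = (5 - 22)/(3 - 20) ≡ 6/6 mod 23. 6⁻¹ ≡ 4 (mod 23) since 6·4 = 24 ≡ 1, so λ ≡ 1.
  x = λ² - 20 - 3 = 1 - 23 ≡ 1; y = λ·(20 - 1) - 22 ≡ 20. → (1, 20)
double: tangent at (1, 20): λ = (3·1² + 18)/(2·20) ≡ 21/17. 17⁻¹ ≡ 19 (mod 23), so λ ≡ 21·19 ≡ 8.
  x = λ² - 1 - 1 = 64 - 2 ≡ 16; y = λ·(1 - 16) - 20 ≡ 21. → (16, 21)
add Q: (16, 21) + (3, 5). λ = (5 - 21)/(3 - 16) ≡ 7/10 mod 23. 10⁻¹ ≡ 7 (mod 23), so λ ≡ 3.
  x = λ² - 16 - 3 = 9 - 19 ≡ 13; y = λ·(16 - 13) - 21 ≡ 11. → (13, 11)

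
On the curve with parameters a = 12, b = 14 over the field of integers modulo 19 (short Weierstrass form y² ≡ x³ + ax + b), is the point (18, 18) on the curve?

y² = 18² ≡ 1; x³ + 12x + 14 = 6062 ≡ 1 (mod 19). 1 = 1.

yes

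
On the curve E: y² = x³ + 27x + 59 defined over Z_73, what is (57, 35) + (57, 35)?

(31, 10)

tangent at (57, 35): λ = (3·57² + 27)/(2·35) ≡ 65/70. 70⁻¹ ≡ 24 (mod 73), so λ ≡ 65·24 ≡ 27.
  x = λ² - 57 - 57 = 729 - 114 ≡ 31; y = λ·(57 - 31) - 35 ≡ 10. → (31, 10)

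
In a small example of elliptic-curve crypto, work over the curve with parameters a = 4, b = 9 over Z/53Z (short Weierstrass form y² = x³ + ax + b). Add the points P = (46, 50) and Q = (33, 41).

(51, 24)

(46, 50) + (33, 41). λ = (41 - 50)/(33 - 46) ≡ 44/40 mod 53. 40⁻¹ ≡ 4 (mod 53) since 40·4 = 160 ≡ 1, so λ ≡ 17.
  x = λ² - 46 - 33 = 289 - 79 ≡ 51; y = λ·(46 - 51) - 50 ≡ 24. → (51, 24)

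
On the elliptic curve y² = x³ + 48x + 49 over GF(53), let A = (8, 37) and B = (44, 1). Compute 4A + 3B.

First 4A:
Repeated addition: build up to 4A.
2A: tangent at (8, 37): λ = (3·8² + 48)/(2·37) ≡ 28/21. 21⁻¹ ≡ 48 (mod 53) since 21·48 = 1008 ≡ 1, so λ ≡ 28·48 ≡ 19.
  x = λ² - 8 - 8 = 361 - 16 ≡ 27; y = λ·(8 - 27) - 37 ≡ 26. → (27, 26)
3A: (27, 26) + (8, 37). λ = (37 - 26)/(8 - 27) ≡ 11/34 mod 53. 34⁻¹ ≡ 39 (mod 53), so λ ≡ 5.
  x = λ² - 27 - 8 = 25 - 35 ≡ 43; y = λ·(27 - 43) - 26 ≡ 0. → (43, 0)
4A: (43, 0) + (8, 37). λ = (37 - 0)/(8 - 43) ≡ 37/18 mod 53. 18⁻¹ ≡ 3 (mod 53), so λ ≡ 5.
  x = λ² - 43 - 8 = 25 - 51 ≡ 27; y = λ·(43 - 27) - 0 ≡ 27. → (27, 27)
4A = (27, 27).
Next 3B:
Repeated addition: build up to 3B.
2B: tangent at (44, 1): λ = (3·44² + 48)/(2·1) ≡ 26/2. 2⁻¹ ≡ 27 (mod 53) since 2·27 = 54 ≡ 1, so λ ≡ 26·27 ≡ 13.
  x = λ² - 44 - 44 = 169 - 88 ≡ 28; y = λ·(44 - 28) - 1 ≡ 48. → (28, 48)
3B: (28, 48) + (44, 1). λ = (1 - 48)/(44 - 28) ≡ 6/16 mod 53. 16⁻¹ ≡ 10 (mod 53), so λ ≡ 7.
  x = λ² - 28 - 44 = 49 - 72 ≡ 30; y = λ·(28 - 30) - 48 ≡ 44. → (30, 44)
3B = (30, 44).
Finally 4A + 3B:
(27, 27) + (30, 44). λ = (44 - 27)/(30 - 27) ≡ 17/3 mod 53. 3⁻¹ ≡ 18 (mod 53), so λ ≡ 41.
  x = λ² - 27 - 30 = 1681 - 57 ≡ 34; y = λ·(27 - 34) - 27 ≡ 4. → (34, 4)

(34, 4)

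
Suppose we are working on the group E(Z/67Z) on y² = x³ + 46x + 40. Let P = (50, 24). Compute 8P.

Double-and-add on 8 = (1000)₂. Start with P = (50, 24) for the leading 1-bit.
double: tangent at (50, 24): λ = (3·50² + 46)/(2·24) ≡ 42/48. 48⁻¹ ≡ 7 (mod 67), so λ ≡ 42·7 ≡ 26.
  x = λ² - 50 - 50 = 676 - 100 ≡ 40; y = λ·(50 - 40) - 24 ≡ 35. → (40, 35)
double: tangent at (40, 35): λ = (3·40² + 46)/(2·35) ≡ 22/3. 3⁻¹ ≡ 45 (mod 67) since 3·45 = 135 ≡ 1, so λ ≡ 22·45 ≡ 52.
  x = λ² - 40 - 40 = 2704 - 80 ≡ 11; y = λ·(40 - 11) - 35 ≡ 66. → (11, 66)
double: tangent at (11, 66): λ = (3·11² + 46)/(2·66) ≡ 7/65. 65⁻¹ ≡ 33 (mod 67), so λ ≡ 7·33 ≡ 30.
  x = λ² - 11 - 11 = 900 - 22 ≡ 7; y = λ·(11 - 7) - 66 ≡ 54. → (7, 54)

(7, 54)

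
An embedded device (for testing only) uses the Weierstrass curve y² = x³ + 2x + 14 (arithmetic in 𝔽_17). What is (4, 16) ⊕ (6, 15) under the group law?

(4, 16) + (6, 15). λ = (15 - 16)/(6 - 4) ≡ 16/2 mod 17. 2⁻¹ ≡ 9 (mod 17), so λ ≡ 8.
  x = λ² - 4 - 6 = 64 - 10 ≡ 3; y = λ·(4 - 3) - 16 ≡ 9. → (3, 9)

(3, 9)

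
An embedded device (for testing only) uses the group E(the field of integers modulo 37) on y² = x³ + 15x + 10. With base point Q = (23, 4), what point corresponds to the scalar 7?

(13, 16)

Repeated addition: build up to 7Q.
2Q: tangent at (23, 4): λ = (3·23² + 15)/(2·4) ≡ 11/8. 8⁻¹ ≡ 14 (mod 37) since 8·14 = 112 ≡ 1, so λ ≡ 11·14 ≡ 6.
  x = λ² - 23 - 23 = 36 - 46 ≡ 27; y = λ·(23 - 27) - 4 ≡ 9. → (27, 9)
3Q: (27, 9) + (23, 4). λ = (4 - 9)/(23 - 27) ≡ 32/33 mod 37. 33⁻¹ ≡ 9 (mod 37) since 33·9 = 297 ≡ 1, so λ ≡ 29.
  x = λ² - 27 - 23 = 841 - 50 ≡ 14; y = λ·(27 - 14) - 9 ≡ 35. → (14, 35)
4Q: (14, 35) + (23, 4). λ = (4 - 35)/(23 - 14) ≡ 6/9 mod 37. 9⁻¹ ≡ 33 (mod 37) since 9·33 = 297 ≡ 1, so λ ≡ 13.
  x = λ² - 14 - 23 = 169 - 37 ≡ 21; y = λ·(14 - 21) - 35 ≡ 22. → (21, 22)
5Q: (21, 22) + (23, 4). λ = (4 - 22)/(23 - 21) ≡ 19/2 mod 37. 2⁻¹ ≡ 19 (mod 37) since 2·19 = 38 ≡ 1, so λ ≡ 28.
  x = λ² - 21 - 23 = 784 - 44 ≡ 0; y = λ·(21 - 0) - 22 ≡ 11. → (0, 11)
6Q: (0, 11) + (23, 4). λ = (4 - 11)/(23 - 0) ≡ 30/23 mod 37. 23⁻¹ ≡ 29 (mod 37), so λ ≡ 19.
  x = λ² - 0 - 23 = 361 - 23 ≡ 5; y = λ·(0 - 5) - 11 ≡ 5. → (5, 5)
7Q: (5, 5) + (23, 4). λ = (4 - 5)/(23 - 5) ≡ 36/18 mod 37. 18⁻¹ ≡ 35 (mod 37) since 18·35 = 630 ≡ 1, so λ ≡ 2.
  x = λ² - 5 - 23 = 4 - 28 ≡ 13; y = λ·(5 - 13) - 5 ≡ 16. → (13, 16)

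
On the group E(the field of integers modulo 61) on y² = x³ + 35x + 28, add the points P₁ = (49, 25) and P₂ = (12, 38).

(4, 7)

(49, 25) + (12, 38). λ = (38 - 25)/(12 - 49) ≡ 13/24 mod 61. 24⁻¹ ≡ 28 (mod 61), so λ ≡ 59.
  x = λ² - 49 - 12 = 3481 - 61 ≡ 4; y = λ·(49 - 4) - 25 ≡ 7. → (4, 7)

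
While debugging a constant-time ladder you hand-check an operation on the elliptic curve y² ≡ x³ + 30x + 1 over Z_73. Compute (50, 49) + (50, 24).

O

The two points share x = 50 and their y-coordinates satisfy 49 + 24 ≡ 0 (mod 73), so they are inverses. Their sum is 𝒪.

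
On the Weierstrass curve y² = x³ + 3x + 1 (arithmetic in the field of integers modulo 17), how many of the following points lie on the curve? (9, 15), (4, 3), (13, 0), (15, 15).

(9, 15): 15² ≡ 4, rhs ≡ 9 → off.
(4, 3): 3² ≡ 9, rhs ≡ 9 → on.
(13, 0): 0² ≡ 0, rhs ≡ 10 → off.
(15, 15): 15² ≡ 4, rhs ≡ 4 → on.

2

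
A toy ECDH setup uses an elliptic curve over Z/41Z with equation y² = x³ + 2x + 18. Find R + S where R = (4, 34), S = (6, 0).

(33, 8)

(4, 34) + (6, 0). λ = (0 - 34)/(6 - 4) ≡ 7/2 mod 41. 2⁻¹ ≡ 21 (mod 41) since 2·21 = 42 ≡ 1, so λ ≡ 24.
  x = λ² - 4 - 6 = 576 - 10 ≡ 33; y = λ·(4 - 33) - 34 ≡ 8. → (33, 8)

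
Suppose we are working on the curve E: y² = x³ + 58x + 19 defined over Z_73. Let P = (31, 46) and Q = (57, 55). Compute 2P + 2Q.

First 2P:
Repeated addition: build up to 2P.
2P: tangent at (31, 46): λ = (3·31² + 58)/(2·46) ≡ 21/19. 19⁻¹ ≡ 50 (mod 73) since 19·50 = 950 ≡ 1, so λ ≡ 21·50 ≡ 28.
  x = λ² - 31 - 31 = 784 - 62 ≡ 65; y = λ·(31 - 65) - 46 ≡ 24. → (65, 24)
2P = (65, 24).
Next 2Q:
Repeated addition: build up to 2Q.
2Q: tangent at (57, 55): λ = (3·57² + 58)/(2·55) ≡ 23/37. 37⁻¹ ≡ 2 (mod 73), so λ ≡ 23·2 ≡ 46.
  x = λ² - 57 - 57 = 2116 - 114 ≡ 31; y = λ·(57 - 31) - 55 ≡ 46. → (31, 46)
2Q = (31, 46).
Finally 2P + 2Q:
(65, 24) + (31, 46). λ = (46 - 24)/(31 - 65) ≡ 22/39 mod 73. 39⁻¹ ≡ 15 (mod 73) since 39·15 = 585 ≡ 1, so λ ≡ 38.
  x = λ² - 65 - 31 = 1444 - 96 ≡ 34; y = λ·(65 - 34) - 24 ≡ 59. → (34, 59)

(34, 59)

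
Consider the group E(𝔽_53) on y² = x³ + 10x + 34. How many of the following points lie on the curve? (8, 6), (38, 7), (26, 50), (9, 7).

1

(8, 6): 6² ≡ 36, rhs ≡ 43 → off.
(38, 7): 7² ≡ 49, rhs ≡ 7 → off.
(26, 50): 50² ≡ 9, rhs ≡ 9 → on.
(9, 7): 7² ≡ 49, rhs ≡ 5 → off.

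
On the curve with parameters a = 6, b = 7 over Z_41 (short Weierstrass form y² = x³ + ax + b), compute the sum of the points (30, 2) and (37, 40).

(30, 2) + (37, 40). λ = (40 - 2)/(37 - 30) ≡ 38/7 mod 41. 7⁻¹ ≡ 6 (mod 41), so λ ≡ 23.
  x = λ² - 30 - 37 = 529 - 67 ≡ 11; y = λ·(30 - 11) - 2 ≡ 25. → (11, 25)

(11, 25)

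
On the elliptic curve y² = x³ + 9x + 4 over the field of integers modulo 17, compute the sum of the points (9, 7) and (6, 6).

(4, 6)

(9, 7) + (6, 6). λ = (6 - 7)/(6 - 9) ≡ 16/14 mod 17. 14⁻¹ ≡ 11 (mod 17), so λ ≡ 6.
  x = λ² - 9 - 6 = 36 - 15 ≡ 4; y = λ·(9 - 4) - 7 ≡ 6. → (4, 6)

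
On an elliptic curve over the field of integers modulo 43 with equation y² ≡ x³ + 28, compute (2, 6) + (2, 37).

O

The two points share x = 2 and their y-coordinates satisfy 6 + 37 ≡ 0 (mod 43), so they are inverses. Their sum is O.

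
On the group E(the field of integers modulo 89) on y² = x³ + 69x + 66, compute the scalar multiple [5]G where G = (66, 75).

(75, 70)

Double-and-add on 5 = (101)₂. Start with G = (66, 75) for the leading 1-bit.
double: tangent at (66, 75): λ = (3·66² + 69)/(2·75) ≡ 54/61. 61⁻¹ ≡ 54 (mod 89) since 61·54 = 3294 ≡ 1, so λ ≡ 54·54 ≡ 68.
  x = λ² - 66 - 66 = 4624 - 132 ≡ 42; y = λ·(66 - 42) - 75 ≡ 44. → (42, 44)
double: tangent at (42, 44): λ = (3·42² + 69)/(2·44) ≡ 21/88. 88⁻¹ ≡ 88 (mod 89), so λ ≡ 21·88 ≡ 68.
  x = λ² - 42 - 42 = 4624 - 84 ≡ 1; y = λ·(42 - 1) - 44 ≡ 74. → (1, 74)
add G: (1, 74) + (66, 75). λ = (75 - 74)/(66 - 1) ≡ 1/65 mod 89. 65⁻¹ ≡ 63 (mod 89), so λ ≡ 63.
  x = λ² - 1 - 66 = 3969 - 67 ≡ 75; y = λ·(1 - 75) - 74 ≡ 70. → (75, 70)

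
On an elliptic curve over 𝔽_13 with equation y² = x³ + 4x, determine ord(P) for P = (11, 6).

2P: tangent at (11, 6): λ = (3·11² + 4)/(2·6) ≡ 3/12. 12⁻¹ ≡ 12 (mod 13), so λ ≡ 3·12 ≡ 10.
  x = λ² - 11 - 11 = 100 - 22 ≡ 0; y = λ·(11 - 0) - 6 ≡ 0. → (0, 0)
3P: (0, 0) + (11, 6). λ = (6 - 0)/(11 - 0) ≡ 6/11 mod 13. 11⁻¹ ≡ 6 (mod 13), so λ ≡ 10.
  x = λ² - 0 - 11 = 100 - 11 ≡ 11; y = λ·(0 - 11) - 0 ≡ 7. → (11, 7)
4P: (11, 7) + (11, 6): same x and y₁ ≡ -y₂, so the sum is the point at infinity.
4P = the point at infinity, so the order is 4.

4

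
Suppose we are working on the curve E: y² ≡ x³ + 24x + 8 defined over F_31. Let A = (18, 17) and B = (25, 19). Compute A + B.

(18, 17) + (25, 19). λ = (19 - 17)/(25 - 18) ≡ 2/7 mod 31. 7⁻¹ ≡ 9 (mod 31), so λ ≡ 18.
  x = λ² - 18 - 25 = 324 - 43 ≡ 2; y = λ·(18 - 2) - 17 ≡ 23. → (2, 23)

(2, 23)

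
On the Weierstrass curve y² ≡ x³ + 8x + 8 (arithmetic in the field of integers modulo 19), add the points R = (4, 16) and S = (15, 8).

(4, 16) + (15, 8). λ = (8 - 16)/(15 - 4) ≡ 11/11 mod 19. 11⁻¹ ≡ 7 (mod 19), so λ ≡ 1.
  x = λ² - 4 - 15 = 1 - 19 ≡ 1; y = λ·(4 - 1) - 16 ≡ 6. → (1, 6)

(1, 6)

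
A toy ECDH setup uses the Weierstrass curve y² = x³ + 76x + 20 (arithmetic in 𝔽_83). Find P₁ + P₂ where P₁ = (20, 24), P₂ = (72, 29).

(20, 24) + (72, 29). λ = (29 - 24)/(72 - 20) ≡ 5/52 mod 83. 52⁻¹ ≡ 8 (mod 83), so λ ≡ 40.
  x = λ² - 20 - 72 = 1600 - 92 ≡ 14; y = λ·(20 - 14) - 24 ≡ 50. → (14, 50)

(14, 50)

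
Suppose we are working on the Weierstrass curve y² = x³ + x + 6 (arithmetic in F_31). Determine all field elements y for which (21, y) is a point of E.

x³ + 1x + 6 = 9288 ≡ 19 (mod 31).
Square roots of 19 mod 31: 9 and 22 (since 9² = 81 ≡ 19).

9, 22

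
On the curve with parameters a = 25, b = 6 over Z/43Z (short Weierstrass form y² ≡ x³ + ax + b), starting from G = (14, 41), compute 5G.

O

Double-and-add on 5 = (101)₂. Start with G = (14, 41) for the leading 1-bit.
double: tangent at (14, 41): λ = (3·14² + 25)/(2·41) ≡ 11/39. 39⁻¹ ≡ 32 (mod 43), so λ ≡ 11·32 ≡ 8.
  x = λ² - 14 - 14 = 64 - 28 ≡ 36; y = λ·(14 - 36) - 41 ≡ 41. → (36, 41)
double: tangent at (36, 41): λ = (3·36² + 25)/(2·41) ≡ 0/39. 39⁻¹ ≡ 32 (mod 43), so λ ≡ 0·32 ≡ 0.
  x = λ² - 36 - 36 = 0 - 72 ≡ 14; y = λ·(36 - 14) - 41 ≡ 2. → (14, 2)
add G: (14, 2) + (14, 41): same x and y₁ ≡ -y₂, so the sum is ∞.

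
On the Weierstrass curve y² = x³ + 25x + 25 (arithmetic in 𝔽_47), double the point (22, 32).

(40, 27)

tangent at (22, 32): λ = (3·22² + 25)/(2·32) ≡ 20/17. 17⁻¹ ≡ 36 (mod 47), so λ ≡ 20·36 ≡ 15.
  x = λ² - 22 - 22 = 225 - 44 ≡ 40; y = λ·(22 - 40) - 32 ≡ 27. → (40, 27)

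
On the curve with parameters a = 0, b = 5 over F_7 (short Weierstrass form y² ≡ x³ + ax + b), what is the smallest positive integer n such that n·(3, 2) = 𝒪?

7

2P: tangent at (3, 2): λ = (3·3² + 0)/(2·2) ≡ 6/4. 4⁻¹ ≡ 2 (mod 7), so λ ≡ 6·2 ≡ 5.
  x = λ² - 3 - 3 = 25 - 6 ≡ 5; y = λ·(3 - 5) - 2 ≡ 2. → (5, 2)
3P: (5, 2) + (3, 2). λ = (2 - 2)/(3 - 5) ≡ 0/5 mod 7. 5⁻¹ ≡ 3 (mod 7) since 5·3 = 15 ≡ 1, so λ ≡ 0.
  x = λ² - 5 - 3 = 0 - 8 ≡ 6; y = λ·(5 - 6) - 2 ≡ 5. → (6, 5)
4P: (6, 5) + (3, 2). λ = (2 - 5)/(3 - 6) ≡ 4/4 mod 7. 4⁻¹ ≡ 2 (mod 7), so λ ≡ 1.
  x = λ² - 6 - 3 = 1 - 9 ≡ 6; y = λ·(6 - 6) - 5 ≡ 2. → (6, 2)
5P: (6, 2) + (3, 2). λ = (2 - 2)/(3 - 6) ≡ 0/4 mod 7. 4⁻¹ ≡ 2 (mod 7), so λ ≡ 0.
  x = λ² - 6 - 3 = 0 - 9 ≡ 5; y = λ·(6 - 5) - 2 ≡ 5. → (5, 5)
6P: (5, 5) + (3, 2). λ = (2 - 5)/(3 - 5) ≡ 4/5 mod 7. 5⁻¹ ≡ 3 (mod 7), so λ ≡ 5.
  x = λ² - 5 - 3 = 25 - 8 ≡ 3; y = λ·(5 - 3) - 5 ≡ 5. → (3, 5)
7P: (3, 5) + (3, 2): same x and y₁ ≡ -y₂, so the sum is 𝒪.
7P = 𝒪, so the order is 7.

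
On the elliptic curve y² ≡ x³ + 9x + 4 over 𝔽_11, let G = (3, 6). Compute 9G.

O

Double-and-add on 9 = (1001)₂. Start with G = (3, 6) for the leading 1-bit.
double: tangent at (3, 6): λ = (3·3² + 9)/(2·6) ≡ 3/1. 1⁻¹ ≡ 1 (mod 11), so λ ≡ 3·1 ≡ 3.
  x = λ² - 3 - 3 = 9 - 6 ≡ 3; y = λ·(3 - 3) - 6 ≡ 5. → (3, 5)
double: tangent at (3, 5): λ = (3·3² + 9)/(2·5) ≡ 3/10. 10⁻¹ ≡ 10 (mod 11) since 10·10 = 100 ≡ 1, so λ ≡ 3·10 ≡ 8.
  x = λ² - 3 - 3 = 64 - 6 ≡ 3; y = λ·(3 - 3) - 5 ≡ 6. → (3, 6)
double: tangent at (3, 6): λ = (3·3² + 9)/(2·6) ≡ 3/1. 1⁻¹ ≡ 1 (mod 11) since 1·1 = 1 ≡ 1, so λ ≡ 3·1 ≡ 3.
  x = λ² - 3 - 3 = 9 - 6 ≡ 3; y = λ·(3 - 3) - 6 ≡ 5. → (3, 5)
add G: (3, 5) + (3, 6): same x and y₁ ≡ -y₂, so the sum is O.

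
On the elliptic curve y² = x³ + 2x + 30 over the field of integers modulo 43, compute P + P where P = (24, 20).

(30, 0)

tangent at (24, 20): λ = (3·24² + 2)/(2·20) ≡ 10/40. 40⁻¹ ≡ 14 (mod 43), so λ ≡ 10·14 ≡ 11.
  x = λ² - 24 - 24 = 121 - 48 ≡ 30; y = λ·(24 - 30) - 20 ≡ 0. → (30, 0)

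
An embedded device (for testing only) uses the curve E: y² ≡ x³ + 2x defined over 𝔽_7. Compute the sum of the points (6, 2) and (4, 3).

(6, 5)

(6, 2) + (4, 3). λ = (3 - 2)/(4 - 6) ≡ 1/5 mod 7. 5⁻¹ ≡ 3 (mod 7) since 5·3 = 15 ≡ 1, so λ ≡ 3.
  x = λ² - 6 - 4 = 9 - 10 ≡ 6; y = λ·(6 - 6) - 2 ≡ 5. → (6, 5)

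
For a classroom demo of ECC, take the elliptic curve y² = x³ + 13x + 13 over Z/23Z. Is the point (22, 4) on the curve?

no

y² = 4² ≡ 16; x³ + 13x + 13 = 10947 ≡ 22 (mod 23). 16 ≠ 22.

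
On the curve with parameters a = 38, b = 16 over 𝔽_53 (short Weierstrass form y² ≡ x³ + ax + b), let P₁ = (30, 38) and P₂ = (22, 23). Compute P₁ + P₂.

(7, 25)

(30, 38) + (22, 23). λ = (23 - 38)/(22 - 30) ≡ 38/45 mod 53. 45⁻¹ ≡ 33 (mod 53), so λ ≡ 35.
  x = λ² - 30 - 22 = 1225 - 52 ≡ 7; y = λ·(30 - 7) - 38 ≡ 25. → (7, 25)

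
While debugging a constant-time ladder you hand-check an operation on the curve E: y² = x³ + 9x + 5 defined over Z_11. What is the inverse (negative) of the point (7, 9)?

-(7, 9) = (7, -9 mod 11) = (7, 2).

(7, 2)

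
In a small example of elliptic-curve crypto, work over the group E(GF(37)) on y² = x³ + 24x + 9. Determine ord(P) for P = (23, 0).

2P: (23, 0) + (23, 0): same x and y₁ ≡ -y₂, so the sum is O.
2P = O, so the order is 2.

2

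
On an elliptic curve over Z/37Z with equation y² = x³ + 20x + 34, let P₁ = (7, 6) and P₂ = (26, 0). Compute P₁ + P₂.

(7, 6) + (26, 0). λ = (0 - 6)/(26 - 7) ≡ 31/19 mod 37. 19⁻¹ ≡ 2 (mod 37), so λ ≡ 25.
  x = λ² - 7 - 26 = 625 - 33 ≡ 0; y = λ·(7 - 0) - 6 ≡ 21. → (0, 21)

(0, 21)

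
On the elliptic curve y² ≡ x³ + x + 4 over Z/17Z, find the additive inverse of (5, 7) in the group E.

-(5, 7) = (5, -7 mod 17) = (5, 10).

(5, 10)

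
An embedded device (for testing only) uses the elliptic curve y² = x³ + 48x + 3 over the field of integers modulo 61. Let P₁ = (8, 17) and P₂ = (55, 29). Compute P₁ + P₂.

(56, 59)

(8, 17) + (55, 29). λ = (29 - 17)/(55 - 8) ≡ 12/47 mod 61. 47⁻¹ ≡ 13 (mod 61) since 47·13 = 611 ≡ 1, so λ ≡ 34.
  x = λ² - 8 - 55 = 1156 - 63 ≡ 56; y = λ·(8 - 56) - 17 ≡ 59. → (56, 59)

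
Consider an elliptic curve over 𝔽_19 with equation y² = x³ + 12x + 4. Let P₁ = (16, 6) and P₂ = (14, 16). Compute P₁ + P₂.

(14, 3)

(16, 6) + (14, 16). λ = (16 - 6)/(14 - 16) ≡ 10/17 mod 19. 17⁻¹ ≡ 9 (mod 19), so λ ≡ 14.
  x = λ² - 16 - 14 = 196 - 30 ≡ 14; y = λ·(16 - 14) - 6 ≡ 3. → (14, 3)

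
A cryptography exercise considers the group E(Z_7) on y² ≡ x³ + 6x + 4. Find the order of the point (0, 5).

5

2P: tangent at (0, 5): λ = (3·0² + 6)/(2·5) ≡ 6/3. 3⁻¹ ≡ 5 (mod 7), so λ ≡ 6·5 ≡ 2.
  x = λ² - 0 - 0 = 4 - 0 ≡ 4; y = λ·(0 - 4) - 5 ≡ 1. → (4, 1)
3P: (4, 1) + (0, 5). λ = (5 - 1)/(0 - 4) ≡ 4/3 mod 7. 3⁻¹ ≡ 5 (mod 7), so λ ≡ 6.
  x = λ² - 4 - 0 = 36 - 4 ≡ 4; y = λ·(4 - 4) - 1 ≡ 6. → (4, 6)
4P: (4, 6) + (0, 5). λ = (5 - 6)/(0 - 4) ≡ 6/3 mod 7. 3⁻¹ ≡ 5 (mod 7) since 3·5 = 15 ≡ 1, so λ ≡ 2.
  x = λ² - 4 - 0 = 4 - 4 ≡ 0; y = λ·(4 - 0) - 6 ≡ 2. → (0, 2)
5P: (0, 2) + (0, 5): same x and y₁ ≡ -y₂, so the sum is O.
5P = O, so the order is 5.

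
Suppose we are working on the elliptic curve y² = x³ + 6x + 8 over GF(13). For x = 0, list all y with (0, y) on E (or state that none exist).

x³ + 6x + 8 = 8 ≡ 8 (mod 13).
8 is a non-residue mod 13; no y exists.

none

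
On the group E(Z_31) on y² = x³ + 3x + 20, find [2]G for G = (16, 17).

(18, 27)

tangent at (16, 17): λ = (3·16² + 3)/(2·17) ≡ 27/3. 3⁻¹ ≡ 21 (mod 31) since 3·21 = 63 ≡ 1, so λ ≡ 27·21 ≡ 9.
  x = λ² - 16 - 16 = 81 - 32 ≡ 18; y = λ·(16 - 18) - 17 ≡ 27. → (18, 27)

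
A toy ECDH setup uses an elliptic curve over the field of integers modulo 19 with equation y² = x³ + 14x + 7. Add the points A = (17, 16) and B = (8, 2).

(17, 16) + (8, 2). λ = (2 - 16)/(8 - 17) ≡ 5/10 mod 19. 10⁻¹ ≡ 2 (mod 19), so λ ≡ 10.
  x = λ² - 17 - 8 = 100 - 25 ≡ 18; y = λ·(17 - 18) - 16 ≡ 12. → (18, 12)

(18, 12)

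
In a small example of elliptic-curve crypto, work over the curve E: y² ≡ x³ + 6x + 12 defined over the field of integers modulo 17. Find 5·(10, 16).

(13, 3)

Write Q = (10, 16).
Double-and-add on 5 = (101)₂. Start with Q = (10, 16) for the leading 1-bit.
double: tangent at (10, 16): λ = (3·10² + 6)/(2·16) ≡ 0/15. 15⁻¹ ≡ 8 (mod 17), so λ ≡ 0·8 ≡ 0.
  x = λ² - 10 - 10 = 0 - 20 ≡ 14; y = λ·(10 - 14) - 16 ≡ 1. → (14, 1)
double: tangent at (14, 1): λ = (3·14² + 6)/(2·1) ≡ 16/2. 2⁻¹ ≡ 9 (mod 17) since 2·9 = 18 ≡ 1, so λ ≡ 16·9 ≡ 8.
  x = λ² - 14 - 14 = 64 - 28 ≡ 2; y = λ·(14 - 2) - 1 ≡ 10. → (2, 10)
add Q: (2, 10) + (10, 16). λ = (16 - 10)/(10 - 2) ≡ 6/8 mod 17. 8⁻¹ ≡ 15 (mod 17), so λ ≡ 5.
  x = λ² - 2 - 10 = 25 - 12 ≡ 13; y = λ·(2 - 13) - 10 ≡ 3. → (13, 3)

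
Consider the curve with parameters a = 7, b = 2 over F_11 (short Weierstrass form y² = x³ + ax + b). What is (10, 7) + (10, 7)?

(7, 3)

tangent at (10, 7): λ = (3·10² + 7)/(2·7) ≡ 10/3. 3⁻¹ ≡ 4 (mod 11), so λ ≡ 10·4 ≡ 7.
  x = λ² - 10 - 10 = 49 - 20 ≡ 7; y = λ·(10 - 7) - 7 ≡ 3. → (7, 3)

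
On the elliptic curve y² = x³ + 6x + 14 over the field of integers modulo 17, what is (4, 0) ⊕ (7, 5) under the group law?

(4, 0) + (7, 5). λ = (5 - 0)/(7 - 4) ≡ 5/3 mod 17. 3⁻¹ ≡ 6 (mod 17), so λ ≡ 13.
  x = λ² - 4 - 7 = 169 - 11 ≡ 5; y = λ·(4 - 5) - 0 ≡ 4. → (5, 4)

(5, 4)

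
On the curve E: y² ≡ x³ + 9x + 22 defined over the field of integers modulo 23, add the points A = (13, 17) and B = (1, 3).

(13, 17) + (1, 3). λ = (3 - 17)/(1 - 13) ≡ 9/11 mod 23. 11⁻¹ ≡ 21 (mod 23), so λ ≡ 5.
  x = λ² - 13 - 1 = 25 - 14 ≡ 11; y = λ·(13 - 11) - 17 ≡ 16. → (11, 16)

(11, 16)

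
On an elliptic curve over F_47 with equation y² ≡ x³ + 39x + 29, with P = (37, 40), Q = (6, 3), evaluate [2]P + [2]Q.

(3, 19)

First 2P:
Repeated addition: build up to 2P.
2P: tangent at (37, 40): λ = (3·37² + 39)/(2·40) ≡ 10/33. 33⁻¹ ≡ 10 (mod 47) since 33·10 = 330 ≡ 1, so λ ≡ 10·10 ≡ 6.
  x = λ² - 37 - 37 = 36 - 74 ≡ 9; y = λ·(37 - 9) - 40 ≡ 34. → (9, 34)
2P = (9, 34).
Next 2Q:
Repeated addition: build up to 2Q.
2Q: tangent at (6, 3): λ = (3·6² + 39)/(2·3) ≡ 6/6. 6⁻¹ ≡ 8 (mod 47), so λ ≡ 6·8 ≡ 1.
  x = λ² - 6 - 6 = 1 - 12 ≡ 36; y = λ·(6 - 36) - 3 ≡ 14. → (36, 14)
2Q = (36, 14).
Finally 2P + 2Q:
(9, 34) + (36, 14). λ = (14 - 34)/(36 - 9) ≡ 27/27 mod 47. 27⁻¹ ≡ 7 (mod 47), so λ ≡ 1.
  x = λ² - 9 - 36 = 1 - 45 ≡ 3; y = λ·(9 - 3) - 34 ≡ 19. → (3, 19)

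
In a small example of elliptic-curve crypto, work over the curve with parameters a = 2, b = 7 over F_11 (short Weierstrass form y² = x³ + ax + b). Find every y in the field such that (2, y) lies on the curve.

x³ + 2x + 7 = 19 ≡ 8 (mod 11).
8 is a non-residue mod 11; no y exists.

none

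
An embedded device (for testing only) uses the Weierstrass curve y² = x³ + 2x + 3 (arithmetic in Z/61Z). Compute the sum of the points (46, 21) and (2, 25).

(12, 48)

(46, 21) + (2, 25). λ = (25 - 21)/(2 - 46) ≡ 4/17 mod 61. 17⁻¹ ≡ 18 (mod 61), so λ ≡ 11.
  x = λ² - 46 - 2 = 121 - 48 ≡ 12; y = λ·(46 - 12) - 21 ≡ 48. → (12, 48)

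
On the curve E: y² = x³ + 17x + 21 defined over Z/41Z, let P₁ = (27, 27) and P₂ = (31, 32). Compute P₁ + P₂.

(27, 27) + (31, 32). λ = (32 - 27)/(31 - 27) ≡ 5/4 mod 41. 4⁻¹ ≡ 31 (mod 41) since 4·31 = 124 ≡ 1, so λ ≡ 32.
  x = λ² - 27 - 31 = 1024 - 58 ≡ 23; y = λ·(27 - 23) - 27 ≡ 19. → (23, 19)

(23, 19)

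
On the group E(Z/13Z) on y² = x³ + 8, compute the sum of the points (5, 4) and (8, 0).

(5, 4) + (8, 0). λ = (0 - 4)/(8 - 5) ≡ 9/3 mod 13. 3⁻¹ ≡ 9 (mod 13), so λ ≡ 3.
  x = λ² - 5 - 8 = 9 - 13 ≡ 9; y = λ·(5 - 9) - 4 ≡ 10. → (9, 10)

(9, 10)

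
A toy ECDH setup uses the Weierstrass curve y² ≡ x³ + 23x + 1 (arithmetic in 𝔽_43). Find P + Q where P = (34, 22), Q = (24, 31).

(0, 42)

(34, 22) + (24, 31). λ = (31 - 22)/(24 - 34) ≡ 9/33 mod 43. 33⁻¹ ≡ 30 (mod 43), so λ ≡ 12.
  x = λ² - 34 - 24 = 144 - 58 ≡ 0; y = λ·(34 - 0) - 22 ≡ 42. → (0, 42)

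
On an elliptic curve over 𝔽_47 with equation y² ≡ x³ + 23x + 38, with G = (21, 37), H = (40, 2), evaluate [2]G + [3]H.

(16, 15)

First 2G:
Repeated addition: build up to 2G.
2G: tangent at (21, 37): λ = (3·21² + 23)/(2·37) ≡ 30/27. 27⁻¹ ≡ 7 (mod 47), so λ ≡ 30·7 ≡ 22.
  x = λ² - 21 - 21 = 484 - 42 ≡ 19; y = λ·(21 - 19) - 37 ≡ 7. → (19, 7)
2G = (19, 7).
Next 3H:
Repeated addition: build up to 3H.
2H: tangent at (40, 2): λ = (3·40² + 23)/(2·2) ≡ 29/4. 4⁻¹ ≡ 12 (mod 47) since 4·12 = 48 ≡ 1, so λ ≡ 29·12 ≡ 19.
  x = λ² - 40 - 40 = 361 - 80 ≡ 46; y = λ·(40 - 46) - 2 ≡ 25. → (46, 25)
3H: (46, 25) + (40, 2). λ = (2 - 25)/(40 - 46) ≡ 24/41 mod 47. 41⁻¹ ≡ 39 (mod 47), so λ ≡ 43.
  x = λ² - 46 - 40 = 1849 - 86 ≡ 24; y = λ·(46 - 24) - 25 ≡ 28. → (24, 28)
3H = (24, 28).
Finally 2G + 3H:
(19, 7) + (24, 28). λ = (28 - 7)/(24 - 19) ≡ 21/5 mod 47. 5⁻¹ ≡ 19 (mod 47) since 5·19 = 95 ≡ 1, so λ ≡ 23.
  x = λ² - 19 - 24 = 529 - 43 ≡ 16; y = λ·(19 - 16) - 7 ≡ 15. → (16, 15)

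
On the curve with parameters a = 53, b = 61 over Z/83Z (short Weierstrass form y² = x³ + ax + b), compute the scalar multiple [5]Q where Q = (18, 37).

(61, 45)

Double-and-add on 5 = (101)₂. Start with Q = (18, 37) for the leading 1-bit.
double: tangent at (18, 37): λ = (3·18² + 53)/(2·37) ≡ 29/74. 74⁻¹ ≡ 46 (mod 83), so λ ≡ 29·46 ≡ 6.
  x = λ² - 18 - 18 = 36 - 36 ≡ 0; y = λ·(18 - 0) - 37 ≡ 71. → (0, 71)
double: tangent at (0, 71): λ = (3·0² + 53)/(2·71) ≡ 53/59. 59⁻¹ ≡ 38 (mod 83), so λ ≡ 53·38 ≡ 22.
  x = λ² - 0 - 0 = 484 - 0 ≡ 69; y = λ·(0 - 69) - 71 ≡ 71. → (69, 71)
add Q: (69, 71) + (18, 37). λ = (37 - 71)/(18 - 69) ≡ 49/32 mod 83. 32⁻¹ ≡ 13 (mod 83), so λ ≡ 56.
  x = λ² - 69 - 18 = 3136 - 87 ≡ 61; y = λ·(69 - 61) - 71 ≡ 45. → (61, 45)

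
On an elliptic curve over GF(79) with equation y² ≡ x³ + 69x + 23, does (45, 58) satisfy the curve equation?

no

y² = 58² ≡ 46; x³ + 69x + 23 = 94253 ≡ 6 (mod 79). 46 ≠ 6.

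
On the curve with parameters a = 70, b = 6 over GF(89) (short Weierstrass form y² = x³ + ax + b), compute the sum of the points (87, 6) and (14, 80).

(87, 6) + (14, 80). λ = (80 - 6)/(14 - 87) ≡ 74/16 mod 89. 16⁻¹ ≡ 39 (mod 89) since 16·39 = 624 ≡ 1, so λ ≡ 38.
  x = λ² - 87 - 14 = 1444 - 101 ≡ 8; y = λ·(87 - 8) - 6 ≡ 59. → (8, 59)

(8, 59)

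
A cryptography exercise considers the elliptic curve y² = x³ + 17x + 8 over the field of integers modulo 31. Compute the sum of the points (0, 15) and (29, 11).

(6, 4)

(0, 15) + (29, 11). λ = (11 - 15)/(29 - 0) ≡ 27/29 mod 31. 29⁻¹ ≡ 15 (mod 31), so λ ≡ 2.
  x = λ² - 0 - 29 = 4 - 29 ≡ 6; y = λ·(0 - 6) - 15 ≡ 4. → (6, 4)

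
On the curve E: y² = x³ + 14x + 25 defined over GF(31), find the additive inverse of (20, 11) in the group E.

(20, 20)

-(20, 11) = (20, -11 mod 31) = (20, 20).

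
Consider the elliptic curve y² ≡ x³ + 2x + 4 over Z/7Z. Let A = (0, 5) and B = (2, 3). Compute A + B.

(0, 5) + (2, 3). λ = (3 - 5)/(2 - 0) ≡ 5/2 mod 7. 2⁻¹ ≡ 4 (mod 7), so λ ≡ 6.
  x = λ² - 0 - 2 = 36 - 2 ≡ 6; y = λ·(0 - 6) - 5 ≡ 1. → (6, 1)

(6, 1)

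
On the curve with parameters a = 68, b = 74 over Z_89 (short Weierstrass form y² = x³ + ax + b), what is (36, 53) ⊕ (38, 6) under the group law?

(36, 53) + (38, 6). λ = (6 - 53)/(38 - 36) ≡ 42/2 mod 89. 2⁻¹ ≡ 45 (mod 89) since 2·45 = 90 ≡ 1, so λ ≡ 21.
  x = λ² - 36 - 38 = 441 - 74 ≡ 11; y = λ·(36 - 11) - 53 ≡ 27. → (11, 27)

(11, 27)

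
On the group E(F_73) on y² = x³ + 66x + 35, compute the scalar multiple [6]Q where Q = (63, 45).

Double-and-add on 6 = (110)₂. Start with Q = (63, 45) for the leading 1-bit.
double: tangent at (63, 45): λ = (3·63² + 66)/(2·45) ≡ 1/17. 17⁻¹ ≡ 43 (mod 73), so λ ≡ 1·43 ≡ 43.
  x = λ² - 63 - 63 = 1849 - 126 ≡ 44; y = λ·(63 - 44) - 45 ≡ 42. → (44, 42)
add Q: (44, 42) + (63, 45). λ = (45 - 42)/(63 - 44) ≡ 3/19 mod 73. 19⁻¹ ≡ 50 (mod 73) since 19·50 = 950 ≡ 1, so λ ≡ 4.
  x = λ² - 44 - 63 = 16 - 107 ≡ 55; y = λ·(44 - 55) - 42 ≡ 60. → (55, 60)
double: tangent at (55, 60): λ = (3·55² + 66)/(2·60) ≡ 16/47. 47⁻¹ ≡ 14 (mod 73), so λ ≡ 16·14 ≡ 5.
  x = λ² - 55 - 55 = 25 - 110 ≡ 61; y = λ·(55 - 61) - 60 ≡ 56. → (61, 56)

(61, 56)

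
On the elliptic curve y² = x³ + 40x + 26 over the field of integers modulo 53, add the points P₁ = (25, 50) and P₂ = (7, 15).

(25, 50) + (7, 15). λ = (15 - 50)/(7 - 25) ≡ 18/35 mod 53. 35⁻¹ ≡ 50 (mod 53), so λ ≡ 52.
  x = λ² - 25 - 7 = 2704 - 32 ≡ 22; y = λ·(25 - 22) - 50 ≡ 0. → (22, 0)

(22, 0)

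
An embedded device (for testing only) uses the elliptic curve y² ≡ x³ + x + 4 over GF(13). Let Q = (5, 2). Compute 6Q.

(7, 9)

Double-and-add on 6 = (110)₂. Start with Q = (5, 2) for the leading 1-bit.
double: tangent at (5, 2): λ = (3·5² + 1)/(2·2) ≡ 11/4. 4⁻¹ ≡ 10 (mod 13), so λ ≡ 11·10 ≡ 6.
  x = λ² - 5 - 5 = 36 - 10 ≡ 0; y = λ·(5 - 0) - 2 ≡ 2. → (0, 2)
add Q: (0, 2) + (5, 2). λ = (2 - 2)/(5 - 0) ≡ 0/5 mod 13. 5⁻¹ ≡ 8 (mod 13), so λ ≡ 0.
  x = λ² - 0 - 5 = 0 - 5 ≡ 8; y = λ·(0 - 8) - 2 ≡ 11. → (8, 11)
double: tangent at (8, 11): λ = (3·8² + 1)/(2·11) ≡ 11/9. 9⁻¹ ≡ 3 (mod 13), so λ ≡ 11·3 ≡ 7.
  x = λ² - 8 - 8 = 49 - 16 ≡ 7; y = λ·(8 - 7) - 11 ≡ 9. → (7, 9)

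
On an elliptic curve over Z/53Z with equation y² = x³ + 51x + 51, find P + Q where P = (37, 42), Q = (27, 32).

(37, 42) + (27, 32). λ = (32 - 42)/(27 - 37) ≡ 43/43 mod 53. 43⁻¹ ≡ 37 (mod 53), so λ ≡ 1.
  x = λ² - 37 - 27 = 1 - 64 ≡ 43; y = λ·(37 - 43) - 42 ≡ 5. → (43, 5)

(43, 5)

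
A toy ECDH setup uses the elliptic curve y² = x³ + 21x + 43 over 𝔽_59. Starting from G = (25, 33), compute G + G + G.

(15, 4)

Repeated addition: build up to 3G.
2G: tangent at (25, 33): λ = (3·25² + 21)/(2·33) ≡ 8/7. 7⁻¹ ≡ 17 (mod 59) since 7·17 = 119 ≡ 1, so λ ≡ 8·17 ≡ 18.
  x = λ² - 25 - 25 = 324 - 50 ≡ 38; y = λ·(25 - 38) - 33 ≡ 28. → (38, 28)
3G: (38, 28) + (25, 33). λ = (33 - 28)/(25 - 38) ≡ 5/46 mod 59. 46⁻¹ ≡ 9 (mod 59), so λ ≡ 45.
  x = λ² - 38 - 25 = 2025 - 63 ≡ 15; y = λ·(38 - 15) - 28 ≡ 4. → (15, 4)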